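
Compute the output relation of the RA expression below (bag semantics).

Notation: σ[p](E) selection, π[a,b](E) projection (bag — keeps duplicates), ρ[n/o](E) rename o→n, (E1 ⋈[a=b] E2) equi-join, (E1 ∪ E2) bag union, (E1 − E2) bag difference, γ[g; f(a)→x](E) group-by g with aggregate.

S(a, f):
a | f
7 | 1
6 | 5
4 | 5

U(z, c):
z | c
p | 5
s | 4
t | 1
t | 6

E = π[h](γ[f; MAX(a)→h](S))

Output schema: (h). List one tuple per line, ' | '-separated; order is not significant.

Subexpression sizes:
  S → 3
  γ[f; MAX(a)→h](S) → 2
  π[h](γ[f; MAX(a)→h](S)) → 2

== RESULT ==
h
6
7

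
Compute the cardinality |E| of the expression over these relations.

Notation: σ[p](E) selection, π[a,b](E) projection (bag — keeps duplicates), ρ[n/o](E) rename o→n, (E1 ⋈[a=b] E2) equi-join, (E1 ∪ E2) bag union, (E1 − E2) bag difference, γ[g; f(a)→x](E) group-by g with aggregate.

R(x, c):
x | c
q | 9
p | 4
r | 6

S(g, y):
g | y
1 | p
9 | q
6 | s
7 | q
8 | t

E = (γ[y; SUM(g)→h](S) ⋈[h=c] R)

Row counts bottom-up:
  S → 5
  γ[y; SUM(g)→h](S) → 4
  R → 3
  (γ[y; SUM(g)→h](S) ⋈[h=c] R) → 1

|E| = 1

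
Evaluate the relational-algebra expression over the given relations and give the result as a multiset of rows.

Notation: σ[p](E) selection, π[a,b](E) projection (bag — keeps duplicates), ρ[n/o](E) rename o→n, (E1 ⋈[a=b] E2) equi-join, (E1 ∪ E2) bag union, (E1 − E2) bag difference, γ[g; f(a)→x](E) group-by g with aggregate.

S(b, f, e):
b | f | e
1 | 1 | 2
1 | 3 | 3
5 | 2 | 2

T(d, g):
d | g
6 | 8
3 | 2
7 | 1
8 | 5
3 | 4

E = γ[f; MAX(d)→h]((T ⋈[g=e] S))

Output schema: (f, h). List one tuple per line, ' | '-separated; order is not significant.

Stepwise |·|:
  T → 5
  S → 3
  (T ⋈[g=e] S) → 2
  γ[f; MAX(d)→h]((T ⋈[g=e] S)) → 2

== RESULT ==
f | h
1 | 3
2 | 3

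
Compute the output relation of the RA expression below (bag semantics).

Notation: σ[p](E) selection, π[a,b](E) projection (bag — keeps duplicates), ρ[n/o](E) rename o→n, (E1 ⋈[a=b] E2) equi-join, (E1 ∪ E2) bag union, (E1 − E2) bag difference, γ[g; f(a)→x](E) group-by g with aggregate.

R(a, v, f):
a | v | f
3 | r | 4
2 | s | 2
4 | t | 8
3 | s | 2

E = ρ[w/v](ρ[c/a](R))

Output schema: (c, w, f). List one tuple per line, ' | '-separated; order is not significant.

Stepwise |·|:
  R → 4
  ρ[c/a](R) → 4
  ρ[w/v](ρ[c/a](R)) → 4

== RESULT ==
c | w | f
2 | s | 2
3 | r | 4
3 | s | 2
4 | t | 8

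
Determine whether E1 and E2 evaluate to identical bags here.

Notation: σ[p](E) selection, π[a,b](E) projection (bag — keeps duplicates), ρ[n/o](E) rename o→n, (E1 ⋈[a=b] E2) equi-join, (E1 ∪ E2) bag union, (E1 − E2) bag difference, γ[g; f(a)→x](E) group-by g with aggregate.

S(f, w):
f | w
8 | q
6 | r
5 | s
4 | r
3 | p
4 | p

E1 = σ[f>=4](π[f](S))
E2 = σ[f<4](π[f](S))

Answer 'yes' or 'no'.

E1 subexpression sizes:
  S → 6
  π[f](S) → 6
  σ[f>=4](π[f](S)) → 5
E2 subexpression sizes:
  S → 6
  π[f](S) → 6
  σ[f<4](π[f](S)) → 1

E1 result:
f
4
4
5
6
8
E2 result:
f
3
Witness: (6,) appears 1× in E1 but 0× in E2.

no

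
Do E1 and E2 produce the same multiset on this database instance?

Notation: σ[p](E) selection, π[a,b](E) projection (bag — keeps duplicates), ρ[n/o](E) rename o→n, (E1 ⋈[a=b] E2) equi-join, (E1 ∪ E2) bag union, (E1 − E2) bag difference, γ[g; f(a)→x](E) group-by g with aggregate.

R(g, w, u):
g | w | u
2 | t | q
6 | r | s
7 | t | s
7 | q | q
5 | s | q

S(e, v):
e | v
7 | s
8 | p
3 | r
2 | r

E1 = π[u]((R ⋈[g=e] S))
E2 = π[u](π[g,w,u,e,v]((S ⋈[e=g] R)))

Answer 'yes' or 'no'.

E1 per-node cardinality:
  R → 5
  S → 4
  (R ⋈[g=e] S) → 3
  π[u]((R ⋈[g=e] S)) → 3
E2 per-node cardinality:
  S → 4
  R → 5
  (S ⋈[e=g] R) → 3
  π[g,w,u,e,v]((S ⋈[e=g] R)) → 3
  π[u](π[g,w,u,e,v]((S ⋈[e=g] R))) → 3

E1 and E2 produce the same multiset:
u
q
q
s

yes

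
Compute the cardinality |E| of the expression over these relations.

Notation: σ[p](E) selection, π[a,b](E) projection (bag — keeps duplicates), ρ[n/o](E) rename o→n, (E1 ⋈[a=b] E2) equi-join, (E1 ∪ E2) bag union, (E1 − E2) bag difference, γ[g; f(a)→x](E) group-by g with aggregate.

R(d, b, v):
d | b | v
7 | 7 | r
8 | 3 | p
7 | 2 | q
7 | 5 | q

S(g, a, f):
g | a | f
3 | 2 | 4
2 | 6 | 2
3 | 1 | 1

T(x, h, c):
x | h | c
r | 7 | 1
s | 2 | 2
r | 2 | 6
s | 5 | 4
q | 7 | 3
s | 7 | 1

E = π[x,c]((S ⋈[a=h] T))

Per-node cardinality:
  S → 3
  T → 6
  (S ⋈[a=h] T) → 2
  π[x,c]((S ⋈[a=h] T)) → 2

|E| = 2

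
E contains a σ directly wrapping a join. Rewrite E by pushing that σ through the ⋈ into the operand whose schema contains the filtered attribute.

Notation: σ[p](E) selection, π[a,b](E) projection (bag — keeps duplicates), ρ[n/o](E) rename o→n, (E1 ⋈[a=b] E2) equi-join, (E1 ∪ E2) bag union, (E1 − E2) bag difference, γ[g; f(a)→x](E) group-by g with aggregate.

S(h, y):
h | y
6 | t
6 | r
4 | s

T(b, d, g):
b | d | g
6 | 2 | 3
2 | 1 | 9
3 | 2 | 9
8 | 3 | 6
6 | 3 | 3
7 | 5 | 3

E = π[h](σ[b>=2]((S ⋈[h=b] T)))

σ filters on b, owned by the right side.
E' = π[h]((S ⋈[h=b] σ[b>=2](T)))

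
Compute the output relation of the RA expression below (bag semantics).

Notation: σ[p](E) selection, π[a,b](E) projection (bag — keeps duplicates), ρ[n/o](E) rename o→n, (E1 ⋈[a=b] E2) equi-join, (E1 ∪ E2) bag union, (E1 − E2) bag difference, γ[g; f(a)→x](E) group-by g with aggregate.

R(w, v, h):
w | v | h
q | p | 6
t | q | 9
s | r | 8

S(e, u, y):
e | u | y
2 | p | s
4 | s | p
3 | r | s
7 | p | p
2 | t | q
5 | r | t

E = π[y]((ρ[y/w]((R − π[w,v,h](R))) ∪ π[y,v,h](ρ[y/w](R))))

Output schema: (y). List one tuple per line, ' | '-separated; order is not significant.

Stepwise |·|:
  R → 3
  R → 3
  π[w,v,h](R) → 3
  (R − π[w,v,h](R)) → 0
  ρ[y/w]((R − π[w,v,h](R))) → 0
  R → 3
  ρ[y/w](R) → 3
  π[y,v,h](ρ[y/w](R)) → 3
  (ρ[y/w]((R − π[w,v,h](R))) ∪ π[y,v,h](ρ[y/w](R))) → 3
  π[y]((ρ[y/w]((R − π[w,v,h](R))) ∪ π[y,v,h](ρ[y/w](R)))) → 3

== RESULT ==
y
q
s
t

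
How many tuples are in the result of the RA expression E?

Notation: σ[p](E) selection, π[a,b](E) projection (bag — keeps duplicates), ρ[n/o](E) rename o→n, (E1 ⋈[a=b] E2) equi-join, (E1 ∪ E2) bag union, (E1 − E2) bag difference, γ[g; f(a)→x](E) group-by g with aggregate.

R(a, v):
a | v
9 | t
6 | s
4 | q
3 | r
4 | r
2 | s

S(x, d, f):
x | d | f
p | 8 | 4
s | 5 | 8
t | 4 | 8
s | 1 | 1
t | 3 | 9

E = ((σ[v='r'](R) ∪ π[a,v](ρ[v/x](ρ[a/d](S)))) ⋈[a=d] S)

Stepwise |·|:
  R → 6
  σ[v='r'](R) → 2
  S → 5
  ρ[a/d](S) → 5
  ρ[v/x](ρ[a/d](S)) → 5
  π[a,v](ρ[v/x](ρ[a/d](S))) → 5
  (σ[v='r'](R) ∪ π[a,v](ρ[v/x](ρ[a/d](S)))) → 7
  S → 5
  ((σ[v='r'](R) ∪ π[a,v](ρ[v/x](ρ[a/d](S)))) ⋈[a=d] S) → 7

|E| = 7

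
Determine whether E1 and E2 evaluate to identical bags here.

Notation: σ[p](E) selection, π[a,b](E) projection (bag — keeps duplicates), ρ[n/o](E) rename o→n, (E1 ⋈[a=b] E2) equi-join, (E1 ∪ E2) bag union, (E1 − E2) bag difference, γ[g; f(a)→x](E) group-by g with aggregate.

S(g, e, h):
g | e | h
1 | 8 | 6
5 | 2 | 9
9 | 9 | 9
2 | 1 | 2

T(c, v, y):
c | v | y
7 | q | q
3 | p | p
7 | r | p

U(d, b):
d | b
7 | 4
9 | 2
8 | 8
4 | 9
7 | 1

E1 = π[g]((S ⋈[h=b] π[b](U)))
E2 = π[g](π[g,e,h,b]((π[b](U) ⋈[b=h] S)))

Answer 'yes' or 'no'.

E1 subexpression sizes:
  S → 4
  U → 5
  π[b](U) → 5
  (S ⋈[h=b] π[b](U)) → 3
  π[g]((S ⋈[h=b] π[b](U))) → 3
E2 subexpression sizes:
  U → 5
  π[b](U) → 5
  S → 4
  (π[b](U) ⋈[b=h] S) → 3
  π[g,e,h,b]((π[b](U) ⋈[b=h] S)) → 3
  π[g](π[g,e,h,b]((π[b](U) ⋈[b=h] S))) → 3

E1 and E2 produce the same multiset:
g
2
5
9

yes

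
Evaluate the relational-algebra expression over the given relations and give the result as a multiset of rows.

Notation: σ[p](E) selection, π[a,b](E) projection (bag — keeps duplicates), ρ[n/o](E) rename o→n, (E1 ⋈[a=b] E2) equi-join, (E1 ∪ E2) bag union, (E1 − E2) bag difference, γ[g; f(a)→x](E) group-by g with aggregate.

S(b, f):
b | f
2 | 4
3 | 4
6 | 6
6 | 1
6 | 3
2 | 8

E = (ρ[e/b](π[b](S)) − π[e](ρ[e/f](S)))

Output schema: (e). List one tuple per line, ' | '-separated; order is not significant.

Subexpression sizes:
  S → 6
  π[b](S) → 6
  ρ[e/b](π[b](S)) → 6
  S → 6
  ρ[e/f](S) → 6
  π[e](ρ[e/f](S)) → 6
  (ρ[e/b](π[b](S)) − π[e](ρ[e/f](S))) → 4

== RESULT ==
e
2
2
6
6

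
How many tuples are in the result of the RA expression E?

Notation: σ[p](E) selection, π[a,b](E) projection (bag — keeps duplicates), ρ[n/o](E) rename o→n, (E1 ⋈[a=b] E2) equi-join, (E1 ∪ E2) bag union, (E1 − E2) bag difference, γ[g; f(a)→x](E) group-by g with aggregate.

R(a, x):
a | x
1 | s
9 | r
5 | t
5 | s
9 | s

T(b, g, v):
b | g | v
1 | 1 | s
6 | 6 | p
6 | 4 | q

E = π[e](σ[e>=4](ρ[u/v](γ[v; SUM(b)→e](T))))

Row counts bottom-up:
  T → 3
  γ[v; SUM(b)→e](T) → 3
  ρ[u/v](γ[v; SUM(b)→e](T)) → 3
  σ[e>=4](ρ[u/v](γ[v; SUM(b)→e](T))) → 2
  π[e](σ[e>=4](ρ[u/v](γ[v; SUM(b)→e](T)))) → 2

|E| = 2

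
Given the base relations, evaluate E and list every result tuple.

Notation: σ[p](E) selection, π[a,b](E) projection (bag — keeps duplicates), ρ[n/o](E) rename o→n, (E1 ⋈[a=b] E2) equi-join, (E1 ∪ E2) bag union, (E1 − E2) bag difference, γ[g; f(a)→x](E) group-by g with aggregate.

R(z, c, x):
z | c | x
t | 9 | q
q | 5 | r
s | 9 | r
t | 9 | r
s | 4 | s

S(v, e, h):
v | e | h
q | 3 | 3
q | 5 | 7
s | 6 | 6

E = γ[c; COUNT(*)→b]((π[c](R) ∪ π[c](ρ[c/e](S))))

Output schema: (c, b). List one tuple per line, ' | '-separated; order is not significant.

Stepwise |·|:
  R → 5
  π[c](R) → 5
  S → 3
  ρ[c/e](S) → 3
  π[c](ρ[c/e](S)) → 3
  (π[c](R) ∪ π[c](ρ[c/e](S))) → 8
  γ[c; COUNT(*)→b]((π[c](R) ∪ π[c](ρ[c/e](S)))) → 5

== RESULT ==
c | b
3 | 1
4 | 1
5 | 2
6 | 1
9 | 3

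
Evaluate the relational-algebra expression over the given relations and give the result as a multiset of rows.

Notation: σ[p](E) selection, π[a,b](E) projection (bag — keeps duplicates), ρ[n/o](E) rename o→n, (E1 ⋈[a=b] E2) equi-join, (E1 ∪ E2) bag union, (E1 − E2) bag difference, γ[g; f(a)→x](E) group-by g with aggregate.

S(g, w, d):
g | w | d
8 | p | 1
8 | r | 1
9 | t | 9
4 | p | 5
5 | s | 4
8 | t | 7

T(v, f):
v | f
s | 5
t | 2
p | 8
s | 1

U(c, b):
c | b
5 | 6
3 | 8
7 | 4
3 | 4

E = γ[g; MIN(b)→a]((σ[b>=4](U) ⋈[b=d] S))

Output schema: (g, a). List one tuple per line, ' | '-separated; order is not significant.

Per-node cardinality:
  U → 4
  σ[b>=4](U) → 4
  S → 6
  (σ[b>=4](U) ⋈[b=d] S) → 2
  γ[g; MIN(b)→a]((σ[b>=4](U) ⋈[b=d] S)) → 1

== RESULT ==
g | a
5 | 4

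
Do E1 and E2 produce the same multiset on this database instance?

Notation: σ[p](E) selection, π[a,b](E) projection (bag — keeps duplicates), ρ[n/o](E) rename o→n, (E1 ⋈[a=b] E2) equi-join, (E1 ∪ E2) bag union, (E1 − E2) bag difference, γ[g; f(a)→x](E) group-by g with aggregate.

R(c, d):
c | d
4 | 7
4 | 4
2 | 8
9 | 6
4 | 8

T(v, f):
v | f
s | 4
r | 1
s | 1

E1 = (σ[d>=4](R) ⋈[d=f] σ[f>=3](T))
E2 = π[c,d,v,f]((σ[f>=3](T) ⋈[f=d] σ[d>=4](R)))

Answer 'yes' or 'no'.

E1 per-node cardinality:
  R → 5
  σ[d>=4](R) → 5
  T → 3
  σ[f>=3](T) → 1
  (σ[d>=4](R) ⋈[d=f] σ[f>=3](T)) → 1
E2 per-node cardinality:
  T → 3
  σ[f>=3](T) → 1
  R → 5
  σ[d>=4](R) → 5
  (σ[f>=3](T) ⋈[f=d] σ[d>=4](R)) → 1
  π[c,d,v,f]((σ[f>=3](T) ⋈[f=d] σ[d>=4](R))) → 1

E1 and E2 produce the same multiset:
c | d | v | f
4 | 4 | s | 4

yes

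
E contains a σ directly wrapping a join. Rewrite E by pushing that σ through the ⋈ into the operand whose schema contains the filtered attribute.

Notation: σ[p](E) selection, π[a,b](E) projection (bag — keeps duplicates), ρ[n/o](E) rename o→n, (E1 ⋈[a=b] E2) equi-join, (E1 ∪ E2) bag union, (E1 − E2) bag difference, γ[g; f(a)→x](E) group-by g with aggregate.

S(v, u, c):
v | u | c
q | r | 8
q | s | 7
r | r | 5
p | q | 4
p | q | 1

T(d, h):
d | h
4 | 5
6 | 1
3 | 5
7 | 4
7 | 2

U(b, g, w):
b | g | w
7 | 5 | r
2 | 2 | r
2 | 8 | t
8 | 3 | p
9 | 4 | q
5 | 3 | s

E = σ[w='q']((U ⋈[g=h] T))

σ filters on w, owned by the left side.
E' = (σ[w='q'](U) ⋈[g=h] T)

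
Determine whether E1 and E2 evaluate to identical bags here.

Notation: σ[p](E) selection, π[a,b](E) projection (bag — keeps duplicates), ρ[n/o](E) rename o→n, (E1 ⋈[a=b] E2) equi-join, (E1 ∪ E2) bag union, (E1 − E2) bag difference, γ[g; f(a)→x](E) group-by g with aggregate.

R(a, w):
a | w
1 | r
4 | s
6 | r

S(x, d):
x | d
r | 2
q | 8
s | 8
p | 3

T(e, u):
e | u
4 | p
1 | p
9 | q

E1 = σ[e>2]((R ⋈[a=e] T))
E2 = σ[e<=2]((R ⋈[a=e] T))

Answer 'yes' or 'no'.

E1 subexpression sizes:
  R → 3
  T → 3
  (R ⋈[a=e] T) → 2
  σ[e>2]((R ⋈[a=e] T)) → 1
E2 subexpression sizes:
  R → 3
  T → 3
  (R ⋈[a=e] T) → 2
  σ[e<=2]((R ⋈[a=e] T)) → 1

E1 result:
a | w | e | u
4 | s | 4 | p
E2 result:
a | w | e | u
1 | r | 1 | p
Witness: (4, 's', 4, 'p') appears 1× in E1 but 0× in E2.

no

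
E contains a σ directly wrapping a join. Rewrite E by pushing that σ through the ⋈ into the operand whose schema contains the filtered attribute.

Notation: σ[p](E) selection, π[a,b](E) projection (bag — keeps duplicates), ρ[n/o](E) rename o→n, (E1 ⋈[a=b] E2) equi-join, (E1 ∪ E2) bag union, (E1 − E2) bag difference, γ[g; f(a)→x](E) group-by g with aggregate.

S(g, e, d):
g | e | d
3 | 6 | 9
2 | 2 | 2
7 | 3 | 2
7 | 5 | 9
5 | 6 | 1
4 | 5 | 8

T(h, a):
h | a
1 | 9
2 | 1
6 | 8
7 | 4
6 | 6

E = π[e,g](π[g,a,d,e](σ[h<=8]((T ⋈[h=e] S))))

σ filters on h, owned by the left side.
E' = π[e,g](π[g,a,d,e]((σ[h<=8](T) ⋈[h=e] S)))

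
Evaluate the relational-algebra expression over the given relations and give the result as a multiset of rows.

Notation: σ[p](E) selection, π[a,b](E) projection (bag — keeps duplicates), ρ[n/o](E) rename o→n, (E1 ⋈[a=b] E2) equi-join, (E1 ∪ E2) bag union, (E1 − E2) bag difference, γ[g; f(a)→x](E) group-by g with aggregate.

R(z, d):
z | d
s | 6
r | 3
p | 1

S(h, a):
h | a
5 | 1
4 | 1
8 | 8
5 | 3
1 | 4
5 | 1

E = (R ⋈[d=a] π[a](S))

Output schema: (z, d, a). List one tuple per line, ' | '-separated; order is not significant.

Row counts bottom-up:
  R → 3
  S → 6
  π[a](S) → 6
  (R ⋈[d=a] π[a](S)) → 4

== RESULT ==
z | d | a
p | 1 | 1
p | 1 | 1
p | 1 | 1
r | 3 | 3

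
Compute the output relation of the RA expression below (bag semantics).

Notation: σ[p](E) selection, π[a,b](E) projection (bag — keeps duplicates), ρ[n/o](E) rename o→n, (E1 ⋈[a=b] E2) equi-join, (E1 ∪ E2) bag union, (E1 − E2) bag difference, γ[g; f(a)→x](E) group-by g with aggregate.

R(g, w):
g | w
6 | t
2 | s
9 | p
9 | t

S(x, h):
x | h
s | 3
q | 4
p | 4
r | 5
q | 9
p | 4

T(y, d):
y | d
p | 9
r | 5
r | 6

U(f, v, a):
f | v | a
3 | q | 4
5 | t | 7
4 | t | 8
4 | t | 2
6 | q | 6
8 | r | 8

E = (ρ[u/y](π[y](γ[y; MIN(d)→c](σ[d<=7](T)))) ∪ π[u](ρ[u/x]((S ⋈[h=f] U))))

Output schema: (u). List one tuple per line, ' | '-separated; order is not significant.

Row counts bottom-up:
  T → 3
  σ[d<=7](T) → 2
  γ[y; MIN(d)→c](σ[d<=7](T)) → 1
  π[y](γ[y; MIN(d)→c](σ[d<=7](T))) → 1
  ρ[u/y](π[y](γ[y; MIN(d)→c](σ[d<=7](T)))) → 1
  S → 6
  U → 6
  (S ⋈[h=f] U) → 8
  ρ[u/x]((S ⋈[h=f] U)) → 8
  π[u](ρ[u/x]((S ⋈[h=f] U))) → 8
  (ρ[u/y](π[y](γ[y; MIN(d)→c](σ[d<=7](T)))) ∪ π[u](ρ[u/x]((S ⋈[h=f] U)))) → 9

== RESULT ==
u
p
p
p
p
q
q
r
r
s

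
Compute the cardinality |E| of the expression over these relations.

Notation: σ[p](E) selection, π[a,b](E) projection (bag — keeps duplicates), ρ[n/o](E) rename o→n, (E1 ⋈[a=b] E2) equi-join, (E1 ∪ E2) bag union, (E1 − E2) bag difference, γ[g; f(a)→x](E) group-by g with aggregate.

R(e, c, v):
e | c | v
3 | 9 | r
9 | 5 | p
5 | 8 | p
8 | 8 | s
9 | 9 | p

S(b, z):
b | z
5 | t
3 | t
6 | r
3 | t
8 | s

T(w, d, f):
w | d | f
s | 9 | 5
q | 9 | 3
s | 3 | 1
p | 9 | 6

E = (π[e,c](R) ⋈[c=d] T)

Subexpression sizes:
  R → 5
  π[e,c](R) → 5
  T → 4
  (π[e,c](R) ⋈[c=d] T) → 6

|E| = 6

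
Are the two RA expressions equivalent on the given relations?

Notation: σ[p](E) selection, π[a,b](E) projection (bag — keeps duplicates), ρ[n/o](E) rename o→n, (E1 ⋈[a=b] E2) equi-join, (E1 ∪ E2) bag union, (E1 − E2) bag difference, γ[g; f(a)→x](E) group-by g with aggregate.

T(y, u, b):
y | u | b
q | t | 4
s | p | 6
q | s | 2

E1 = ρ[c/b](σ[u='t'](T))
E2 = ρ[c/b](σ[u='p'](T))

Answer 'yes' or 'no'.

E1 subexpression sizes:
  T → 3
  σ[u='t'](T) → 1
  ρ[c/b](σ[u='t'](T)) → 1
E2 subexpression sizes:
  T → 3
  σ[u='p'](T) → 1
  ρ[c/b](σ[u='p'](T)) → 1

E1 result:
y | u | c
q | t | 4
E2 result:
y | u | c
s | p | 6
Witness: ('s', 'p', 6) appears 0× in E1 but 1× in E2.

no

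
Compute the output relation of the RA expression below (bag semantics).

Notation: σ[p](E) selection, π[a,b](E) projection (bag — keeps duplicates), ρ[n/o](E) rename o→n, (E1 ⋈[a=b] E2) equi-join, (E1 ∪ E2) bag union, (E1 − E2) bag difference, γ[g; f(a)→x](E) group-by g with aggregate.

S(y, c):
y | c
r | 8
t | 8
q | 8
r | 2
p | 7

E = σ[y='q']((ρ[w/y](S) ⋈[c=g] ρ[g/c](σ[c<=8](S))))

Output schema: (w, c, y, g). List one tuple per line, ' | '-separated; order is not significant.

Per-node cardinality:
  S → 5
  ρ[w/y](S) → 5
  S → 5
  σ[c<=8](S) → 5
  ρ[g/c](σ[c<=8](S)) → 5
  (ρ[w/y](S) ⋈[c=g] ρ[g/c](σ[c<=8](S))) → 11
  σ[y='q']((ρ[w/y](S) ⋈[c=g] ρ[g/c](σ[c<=8](S)))) → 3

== RESULT ==
w | c | y | g
q | 8 | q | 8
r | 8 | q | 8
t | 8 | q | 8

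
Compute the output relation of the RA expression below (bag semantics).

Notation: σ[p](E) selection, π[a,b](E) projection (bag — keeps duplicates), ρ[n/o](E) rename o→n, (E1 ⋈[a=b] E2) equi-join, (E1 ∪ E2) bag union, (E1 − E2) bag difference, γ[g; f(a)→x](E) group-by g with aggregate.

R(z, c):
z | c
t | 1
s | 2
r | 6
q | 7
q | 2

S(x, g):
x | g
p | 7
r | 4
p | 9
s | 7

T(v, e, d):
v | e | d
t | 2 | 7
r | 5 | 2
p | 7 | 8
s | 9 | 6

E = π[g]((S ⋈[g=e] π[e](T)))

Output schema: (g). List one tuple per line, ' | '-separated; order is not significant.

Subexpression sizes:
  S → 4
  T → 4
  π[e](T) → 4
  (S ⋈[g=e] π[e](T)) → 3
  π[g]((S ⋈[g=e] π[e](T))) → 3

== RESULT ==
g
7
7
9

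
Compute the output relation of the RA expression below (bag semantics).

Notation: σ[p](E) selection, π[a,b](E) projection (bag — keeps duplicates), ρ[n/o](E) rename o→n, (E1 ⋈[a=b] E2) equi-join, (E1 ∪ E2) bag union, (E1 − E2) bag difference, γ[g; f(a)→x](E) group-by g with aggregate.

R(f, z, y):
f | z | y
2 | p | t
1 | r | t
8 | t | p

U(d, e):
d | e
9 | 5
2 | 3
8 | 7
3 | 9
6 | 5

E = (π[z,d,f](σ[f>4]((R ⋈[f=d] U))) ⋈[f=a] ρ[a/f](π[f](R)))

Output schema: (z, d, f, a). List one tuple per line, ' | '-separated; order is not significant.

Row counts bottom-up:
  R → 3
  U → 5
  (R ⋈[f=d] U) → 2
  σ[f>4]((R ⋈[f=d] U)) → 1
  π[z,d,f](σ[f>4]((R ⋈[f=d] U))) → 1
  R → 3
  π[f](R) → 3
  ρ[a/f](π[f](R)) → 3
  (π[z,d,f](σ[f>4]((R ⋈[f=d] U))) ⋈[f=a] ρ[a/f](π[f](R))) → 1

== RESULT ==
z | d | f | a
t | 8 | 8 | 8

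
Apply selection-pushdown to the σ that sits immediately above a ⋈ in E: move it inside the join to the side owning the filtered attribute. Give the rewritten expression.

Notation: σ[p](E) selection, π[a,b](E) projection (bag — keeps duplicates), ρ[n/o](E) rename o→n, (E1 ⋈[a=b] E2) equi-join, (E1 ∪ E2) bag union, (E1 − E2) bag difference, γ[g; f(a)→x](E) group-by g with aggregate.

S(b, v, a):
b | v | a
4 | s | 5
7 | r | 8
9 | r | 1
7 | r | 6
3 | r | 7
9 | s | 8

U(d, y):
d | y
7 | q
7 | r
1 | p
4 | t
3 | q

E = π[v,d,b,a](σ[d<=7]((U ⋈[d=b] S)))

σ filters on d, owned by the left side.
E' = π[v,d,b,a]((σ[d<=7](U) ⋈[d=b] S))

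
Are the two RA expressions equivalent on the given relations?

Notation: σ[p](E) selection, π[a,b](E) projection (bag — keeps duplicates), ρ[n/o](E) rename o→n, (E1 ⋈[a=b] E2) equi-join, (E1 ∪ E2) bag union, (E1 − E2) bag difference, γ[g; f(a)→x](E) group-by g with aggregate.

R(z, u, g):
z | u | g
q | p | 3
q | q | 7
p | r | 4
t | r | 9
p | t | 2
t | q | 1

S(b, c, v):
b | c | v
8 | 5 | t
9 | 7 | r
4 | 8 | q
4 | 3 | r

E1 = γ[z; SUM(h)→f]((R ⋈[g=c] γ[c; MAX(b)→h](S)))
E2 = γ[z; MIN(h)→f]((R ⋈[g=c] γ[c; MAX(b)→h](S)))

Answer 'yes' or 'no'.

E1 subexpression sizes:
  R → 6
  S → 4
  γ[c; MAX(b)→h](S) → 4
  (R ⋈[g=c] γ[c; MAX(b)→h](S)) → 2
  γ[z; SUM(h)→f]((R ⋈[g=c] γ[c; MAX(b)→h](S))) → 1
E2 subexpression sizes:
  R → 6
  S → 4
  γ[c; MAX(b)→h](S) → 4
  (R ⋈[g=c] γ[c; MAX(b)→h](S)) → 2
  γ[z; MIN(h)→f]((R ⋈[g=c] γ[c; MAX(b)→h](S))) → 1

E1 result:
z | f
q | 13
E2 result:
z | f
q | 4
Witness: ('q', 4) appears 0× in E1 but 1× in E2.

no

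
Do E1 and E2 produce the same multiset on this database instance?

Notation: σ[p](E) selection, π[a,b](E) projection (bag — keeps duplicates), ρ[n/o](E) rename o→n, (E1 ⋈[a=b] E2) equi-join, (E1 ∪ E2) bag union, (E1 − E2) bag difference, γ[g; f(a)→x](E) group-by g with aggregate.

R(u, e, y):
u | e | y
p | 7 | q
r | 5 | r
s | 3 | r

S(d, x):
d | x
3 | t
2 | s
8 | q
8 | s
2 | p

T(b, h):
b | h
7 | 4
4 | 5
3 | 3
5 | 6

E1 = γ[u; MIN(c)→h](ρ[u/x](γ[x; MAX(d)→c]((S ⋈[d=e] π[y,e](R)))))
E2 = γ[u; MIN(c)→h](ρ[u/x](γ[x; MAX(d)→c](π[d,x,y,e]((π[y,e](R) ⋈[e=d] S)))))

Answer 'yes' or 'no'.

E1 per-node cardinality:
  S → 5
  R → 3
  π[y,e](R) → 3
  (S ⋈[d=e] π[y,e](R)) → 1
  γ[x; MAX(d)→c]((S ⋈[d=e] π[y,e](R))) → 1
  ρ[u/x](γ[x; MAX(d)→c]((S ⋈[d=e] π[y,e](R)))) → 1
  γ[u; MIN(c)→h](ρ[u/x](γ[x; MAX(d)→c]((S ⋈[d=e] π[y,e](R))))) → 1
E2 per-node cardinality:
  R → 3
  π[y,e](R) → 3
  S → 5
  (π[y,e](R) ⋈[e=d] S) → 1
  π[d,x,y,e]((π[y,e](R) ⋈[e=d] S)) → 1
  γ[x; MAX(d)→c](π[d,x,y,e]((π[y,e](R) ⋈[e=d] S))) → 1
  ρ[u/x](γ[x; MAX(d)→c](π[d,x,y,e]((π[y,e](R) ⋈[e=d] S)))) → 1
  γ[u; MIN(c)→h](ρ[u/x](γ[x; MAX(d)→c](π[d,x,y,e]((π[y,e](R) ⋈[e=d] S))))) → 1

E1 and E2 produce the same multiset:
u | h
t | 3

yes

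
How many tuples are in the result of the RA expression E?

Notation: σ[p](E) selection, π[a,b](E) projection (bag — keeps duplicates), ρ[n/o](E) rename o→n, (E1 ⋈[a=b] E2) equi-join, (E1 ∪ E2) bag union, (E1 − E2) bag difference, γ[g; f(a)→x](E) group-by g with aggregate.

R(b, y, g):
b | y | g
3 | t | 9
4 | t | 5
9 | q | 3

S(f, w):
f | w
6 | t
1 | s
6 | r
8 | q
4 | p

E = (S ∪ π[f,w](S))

Per-node cardinality:
  S → 5
  S → 5
  π[f,w](S) → 5
  (S ∪ π[f,w](S)) → 10

|E| = 10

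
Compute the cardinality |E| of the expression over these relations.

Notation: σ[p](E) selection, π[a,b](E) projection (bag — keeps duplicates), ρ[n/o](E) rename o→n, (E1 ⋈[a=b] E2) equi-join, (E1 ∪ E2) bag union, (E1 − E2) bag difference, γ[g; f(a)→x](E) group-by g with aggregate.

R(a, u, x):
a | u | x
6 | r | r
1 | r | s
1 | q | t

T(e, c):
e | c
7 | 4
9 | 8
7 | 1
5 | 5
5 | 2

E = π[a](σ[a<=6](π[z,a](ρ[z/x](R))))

Per-node cardinality:
  R → 3
  ρ[z/x](R) → 3
  π[z,a](ρ[z/x](R)) → 3
  σ[a<=6](π[z,a](ρ[z/x](R))) → 3
  π[a](σ[a<=6](π[z,a](ρ[z/x](R)))) → 3

|E| = 3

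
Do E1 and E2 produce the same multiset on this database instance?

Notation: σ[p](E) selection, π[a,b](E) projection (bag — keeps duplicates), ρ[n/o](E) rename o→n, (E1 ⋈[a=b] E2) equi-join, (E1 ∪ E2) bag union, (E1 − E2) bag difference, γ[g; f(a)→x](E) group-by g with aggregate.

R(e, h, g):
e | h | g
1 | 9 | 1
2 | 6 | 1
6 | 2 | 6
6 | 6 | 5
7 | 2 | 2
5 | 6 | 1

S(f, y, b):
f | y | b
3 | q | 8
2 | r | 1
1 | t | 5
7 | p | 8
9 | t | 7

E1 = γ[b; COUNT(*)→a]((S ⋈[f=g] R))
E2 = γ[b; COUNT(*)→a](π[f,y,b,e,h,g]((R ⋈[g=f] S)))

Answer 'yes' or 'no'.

E1 subexpression sizes:
  S → 5
  R → 6
  (S ⋈[f=g] R) → 4
  γ[b; COUNT(*)→a]((S ⋈[f=g] R)) → 2
E2 subexpression sizes:
  R → 6
  S → 5
  (R ⋈[g=f] S) → 4
  π[f,y,b,e,h,g]((R ⋈[g=f] S)) → 4
  γ[b; COUNT(*)→a](π[f,y,b,e,h,g]((R ⋈[g=f] S))) → 2

E1 and E2 produce the same multiset:
b | a
1 | 1
5 | 3

yes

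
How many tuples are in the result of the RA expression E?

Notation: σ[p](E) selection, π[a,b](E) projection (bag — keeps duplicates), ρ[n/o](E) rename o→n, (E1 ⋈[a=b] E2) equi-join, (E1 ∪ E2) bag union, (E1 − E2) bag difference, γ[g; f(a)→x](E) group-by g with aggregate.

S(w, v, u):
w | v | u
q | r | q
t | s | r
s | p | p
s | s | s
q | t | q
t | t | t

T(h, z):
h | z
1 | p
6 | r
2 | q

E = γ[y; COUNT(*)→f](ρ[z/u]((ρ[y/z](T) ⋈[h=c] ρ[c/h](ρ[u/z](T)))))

Stepwise |·|:
  T → 3
  ρ[y/z](T) → 3
  T → 3
  ρ[u/z](T) → 3
  ρ[c/h](ρ[u/z](T)) → 3
  (ρ[y/z](T) ⋈[h=c] ρ[c/h](ρ[u/z](T))) → 3
  ρ[z/u]((ρ[y/z](T) ⋈[h=c] ρ[c/h](ρ[u/z](T)))) → 3
  γ[y; COUNT(*)→f](ρ[z/u]((ρ[y/z](T) ⋈[h=c] ρ[c/h](ρ[u/z](T))))) → 3

|E| = 3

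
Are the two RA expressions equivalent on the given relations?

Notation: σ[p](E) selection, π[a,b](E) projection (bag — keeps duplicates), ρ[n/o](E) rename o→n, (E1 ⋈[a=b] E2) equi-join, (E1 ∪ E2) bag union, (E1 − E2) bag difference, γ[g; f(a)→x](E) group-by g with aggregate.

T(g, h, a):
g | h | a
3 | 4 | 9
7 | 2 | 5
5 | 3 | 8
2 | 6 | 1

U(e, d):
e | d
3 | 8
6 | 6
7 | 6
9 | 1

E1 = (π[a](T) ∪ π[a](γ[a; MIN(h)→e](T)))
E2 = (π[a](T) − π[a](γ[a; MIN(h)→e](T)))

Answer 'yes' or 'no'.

E1 per-node cardinality:
  T → 4
  π[a](T) → 4
  T → 4
  γ[a; MIN(h)→e](T) → 4
  π[a](γ[a; MIN(h)→e](T)) → 4
  (π[a](T) ∪ π[a](γ[a; MIN(h)→e](T))) → 8
E2 per-node cardinality:
  T → 4
  π[a](T) → 4
  T → 4
  γ[a; MIN(h)→e](T) → 4
  π[a](γ[a; MIN(h)→e](T)) → 4
  (π[a](T) − π[a](γ[a; MIN(h)→e](T))) → 0

E1 result:
a
1
1
5
5
8
8
9
9
E2 result:
a
(0 rows)
Witness: (1,) appears 2× in E1 but 0× in E2.

no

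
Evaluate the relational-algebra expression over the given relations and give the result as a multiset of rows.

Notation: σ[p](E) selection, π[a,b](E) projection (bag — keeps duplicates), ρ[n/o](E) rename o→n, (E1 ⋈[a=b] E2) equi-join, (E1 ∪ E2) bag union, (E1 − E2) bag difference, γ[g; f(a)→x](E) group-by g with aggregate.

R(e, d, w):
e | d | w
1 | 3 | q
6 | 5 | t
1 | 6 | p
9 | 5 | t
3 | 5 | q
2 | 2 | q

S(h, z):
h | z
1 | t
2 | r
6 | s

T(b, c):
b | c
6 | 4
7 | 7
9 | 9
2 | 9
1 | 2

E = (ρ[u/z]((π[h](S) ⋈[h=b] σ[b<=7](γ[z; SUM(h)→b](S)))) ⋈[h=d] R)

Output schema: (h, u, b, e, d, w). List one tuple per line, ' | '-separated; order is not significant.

Per-node cardinality:
  S → 3
  π[h](S) → 3
  S → 3
  γ[z; SUM(h)→b](S) → 3
  σ[b<=7](γ[z; SUM(h)→b](S)) → 3
  (π[h](S) ⋈[h=b] σ[b<=7](γ[z; SUM(h)→b](S))) → 3
  ρ[u/z]((π[h](S) ⋈[h=b] σ[b<=7](γ[z; SUM(h)→b](S)))) → 3
  R → 6
  (ρ[u/z]((π[h](S) ⋈[h=b] σ[b<=7](γ[z; SUM(h)→b](S)))) ⋈[h=d] R) → 2

== RESULT ==
h | u | b | e | d | w
2 | r | 2 | 2 | 2 | q
6 | s | 6 | 1 | 6 | p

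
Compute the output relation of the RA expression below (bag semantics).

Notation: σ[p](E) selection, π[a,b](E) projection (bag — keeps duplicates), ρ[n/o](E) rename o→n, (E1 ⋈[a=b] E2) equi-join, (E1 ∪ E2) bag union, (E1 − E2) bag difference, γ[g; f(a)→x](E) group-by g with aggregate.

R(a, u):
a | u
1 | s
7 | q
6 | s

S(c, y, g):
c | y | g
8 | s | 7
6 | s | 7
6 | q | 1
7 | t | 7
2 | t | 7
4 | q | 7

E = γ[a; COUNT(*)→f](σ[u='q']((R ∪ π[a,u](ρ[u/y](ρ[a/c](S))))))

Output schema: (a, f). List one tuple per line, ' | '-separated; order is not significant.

Subexpression sizes:
  R → 3
  S → 6
  ρ[a/c](S) → 6
  ρ[u/y](ρ[a/c](S)) → 6
  π[a,u](ρ[u/y](ρ[a/c](S))) → 6
  (R ∪ π[a,u](ρ[u/y](ρ[a/c](S)))) → 9
  σ[u='q']((R ∪ π[a,u](ρ[u/y](ρ[a/c](S))))) → 3
  γ[a; COUNT(*)→f](σ[u='q']((R ∪ π[a,u](ρ[u/y](ρ[a/c](S)))))) → 3

== RESULT ==
a | f
4 | 1
6 | 1
7 | 1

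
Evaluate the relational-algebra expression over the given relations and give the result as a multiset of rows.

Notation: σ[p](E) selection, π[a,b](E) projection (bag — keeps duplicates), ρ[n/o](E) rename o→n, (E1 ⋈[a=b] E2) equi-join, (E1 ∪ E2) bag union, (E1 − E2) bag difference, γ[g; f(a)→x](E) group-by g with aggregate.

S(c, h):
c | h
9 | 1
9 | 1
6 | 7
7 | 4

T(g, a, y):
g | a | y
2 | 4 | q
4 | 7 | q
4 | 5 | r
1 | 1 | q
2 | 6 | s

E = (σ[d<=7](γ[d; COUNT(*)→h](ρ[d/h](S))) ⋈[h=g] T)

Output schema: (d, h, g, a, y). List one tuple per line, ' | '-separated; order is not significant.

Per-node cardinality:
  S → 4
  ρ[d/h](S) → 4
  γ[d; COUNT(*)→h](ρ[d/h](S)) → 3
  σ[d<=7](γ[d; COUNT(*)→h](ρ[d/h](S))) → 3
  T → 5
  (σ[d<=7](γ[d; COUNT(*)→h](ρ[d/h](S))) ⋈[h=g] T) → 4

== RESULT ==
d | h | g | a | y
1 | 2 | 2 | 4 | q
1 | 2 | 2 | 6 | s
4 | 1 | 1 | 1 | q
7 | 1 | 1 | 1 | q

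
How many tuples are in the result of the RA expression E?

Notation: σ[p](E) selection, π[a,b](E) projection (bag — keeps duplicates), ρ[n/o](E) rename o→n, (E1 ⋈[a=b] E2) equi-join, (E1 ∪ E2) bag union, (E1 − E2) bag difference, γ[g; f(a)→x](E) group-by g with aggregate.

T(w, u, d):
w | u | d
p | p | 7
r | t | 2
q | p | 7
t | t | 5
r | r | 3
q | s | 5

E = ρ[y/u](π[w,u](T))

Subexpression sizes:
  T → 6
  π[w,u](T) → 6
  ρ[y/u](π[w,u](T)) → 6

|E| = 6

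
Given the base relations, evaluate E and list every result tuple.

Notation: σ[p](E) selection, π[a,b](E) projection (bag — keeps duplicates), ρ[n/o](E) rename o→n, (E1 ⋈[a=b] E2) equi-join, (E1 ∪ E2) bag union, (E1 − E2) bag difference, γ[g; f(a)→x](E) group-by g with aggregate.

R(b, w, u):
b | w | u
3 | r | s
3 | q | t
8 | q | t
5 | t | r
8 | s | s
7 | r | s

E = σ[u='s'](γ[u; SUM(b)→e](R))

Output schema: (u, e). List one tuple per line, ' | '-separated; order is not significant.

Row counts bottom-up:
  R → 6
  γ[u; SUM(b)→e](R) → 3
  σ[u='s'](γ[u; SUM(b)→e](R)) → 1

== RESULT ==
u | e
s | 18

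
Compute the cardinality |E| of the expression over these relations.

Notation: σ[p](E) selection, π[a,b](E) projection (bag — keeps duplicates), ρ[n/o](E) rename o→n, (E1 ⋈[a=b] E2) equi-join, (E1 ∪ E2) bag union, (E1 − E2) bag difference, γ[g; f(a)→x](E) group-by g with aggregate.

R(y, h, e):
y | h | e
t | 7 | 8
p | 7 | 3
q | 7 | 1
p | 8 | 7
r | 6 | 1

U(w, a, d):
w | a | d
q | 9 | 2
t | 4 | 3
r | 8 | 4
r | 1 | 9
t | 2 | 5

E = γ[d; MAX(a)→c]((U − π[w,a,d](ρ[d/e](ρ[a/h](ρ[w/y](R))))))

Per-node cardinality:
  U → 5
  R → 5
  ρ[w/y](R) → 5
  ρ[a/h](ρ[w/y](R)) → 5
  ρ[d/e](ρ[a/h](ρ[w/y](R))) → 5
  π[w,a,d](ρ[d/e](ρ[a/h](ρ[w/y](R)))) → 5
  (U − π[w,a,d](ρ[d/e](ρ[a/h](ρ[w/y](R))))) → 5
  γ[d; MAX(a)→c]((U − π[w,a,d](ρ[d/e](ρ[a/h](ρ[w/y](R)))))) → 5

|E| = 5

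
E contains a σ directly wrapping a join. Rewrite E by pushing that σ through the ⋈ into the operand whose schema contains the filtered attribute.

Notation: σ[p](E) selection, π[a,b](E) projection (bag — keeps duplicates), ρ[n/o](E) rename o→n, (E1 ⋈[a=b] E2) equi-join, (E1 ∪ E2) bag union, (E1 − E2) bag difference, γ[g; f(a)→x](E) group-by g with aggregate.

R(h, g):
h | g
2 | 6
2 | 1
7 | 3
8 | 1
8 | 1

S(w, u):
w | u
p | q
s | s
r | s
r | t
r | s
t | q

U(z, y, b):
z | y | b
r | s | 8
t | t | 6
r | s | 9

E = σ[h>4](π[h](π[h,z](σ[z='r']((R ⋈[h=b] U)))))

σ filters on z, owned by the right side.
E' = σ[h>4](π[h](π[h,z]((R ⋈[h=b] σ[z='r'](U)))))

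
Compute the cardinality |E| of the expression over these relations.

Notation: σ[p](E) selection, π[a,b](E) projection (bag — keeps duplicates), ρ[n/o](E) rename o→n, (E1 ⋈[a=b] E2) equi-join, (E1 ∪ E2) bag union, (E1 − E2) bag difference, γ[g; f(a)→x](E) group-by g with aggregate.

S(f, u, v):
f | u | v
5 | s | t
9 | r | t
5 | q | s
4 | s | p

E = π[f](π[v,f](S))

Per-node cardinality:
  S → 4
  π[v,f](S) → 4
  π[f](π[v,f](S)) → 4

|E| = 4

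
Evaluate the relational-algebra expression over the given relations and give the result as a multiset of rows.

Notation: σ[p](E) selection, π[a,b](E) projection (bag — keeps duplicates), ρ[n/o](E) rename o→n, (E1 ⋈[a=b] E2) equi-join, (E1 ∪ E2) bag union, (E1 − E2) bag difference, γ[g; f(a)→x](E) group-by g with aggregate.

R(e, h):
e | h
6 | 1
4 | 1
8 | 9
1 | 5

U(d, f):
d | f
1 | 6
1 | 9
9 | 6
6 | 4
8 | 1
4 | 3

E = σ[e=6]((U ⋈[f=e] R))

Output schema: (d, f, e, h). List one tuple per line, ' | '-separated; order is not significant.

Stepwise |·|:
  U → 6
  R → 4
  (U ⋈[f=e] R) → 4
  σ[e=6]((U ⋈[f=e] R)) → 2

== RESULT ==
d | f | e | h
1 | 6 | 6 | 1
9 | 6 | 6 | 1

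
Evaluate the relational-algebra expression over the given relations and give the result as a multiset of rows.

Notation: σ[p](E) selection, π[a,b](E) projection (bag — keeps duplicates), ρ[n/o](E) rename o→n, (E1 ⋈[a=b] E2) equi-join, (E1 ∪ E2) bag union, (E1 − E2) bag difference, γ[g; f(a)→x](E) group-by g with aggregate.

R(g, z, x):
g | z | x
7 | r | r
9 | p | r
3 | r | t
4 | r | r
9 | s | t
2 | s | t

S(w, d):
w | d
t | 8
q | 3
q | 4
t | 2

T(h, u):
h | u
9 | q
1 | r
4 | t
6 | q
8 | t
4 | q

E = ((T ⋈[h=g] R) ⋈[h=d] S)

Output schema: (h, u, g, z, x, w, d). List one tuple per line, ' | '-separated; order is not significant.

Subexpression sizes:
  T → 6
  R → 6
  (T ⋈[h=g] R) → 4
  S → 4
  ((T ⋈[h=g] R) ⋈[h=d] S) → 2

== RESULT ==
h | u | g | z | x | w | d
4 | q | 4 | r | r | q | 4
4 | t | 4 | r | r | q | 4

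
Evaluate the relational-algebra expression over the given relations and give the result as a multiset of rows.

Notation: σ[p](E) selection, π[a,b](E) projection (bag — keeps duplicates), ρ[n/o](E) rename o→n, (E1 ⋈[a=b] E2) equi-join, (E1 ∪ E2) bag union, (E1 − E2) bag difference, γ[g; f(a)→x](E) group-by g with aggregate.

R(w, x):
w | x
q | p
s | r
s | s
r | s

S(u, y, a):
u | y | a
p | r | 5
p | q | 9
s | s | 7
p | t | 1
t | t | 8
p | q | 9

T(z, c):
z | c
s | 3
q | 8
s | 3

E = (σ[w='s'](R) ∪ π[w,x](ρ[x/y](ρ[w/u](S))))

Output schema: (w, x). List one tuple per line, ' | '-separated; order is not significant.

Row counts bottom-up:
  R → 4
  σ[w='s'](R) → 2
  S → 6
  ρ[w/u](S) → 6
  ρ[x/y](ρ[w/u](S)) → 6
  π[w,x](ρ[x/y](ρ[w/u](S))) → 6
  (σ[w='s'](R) ∪ π[w,x](ρ[x/y](ρ[w/u](S)))) → 8

== RESULT ==
w | x
p | q
p | q
p | r
p | t
s | r
s | s
s | s
t | t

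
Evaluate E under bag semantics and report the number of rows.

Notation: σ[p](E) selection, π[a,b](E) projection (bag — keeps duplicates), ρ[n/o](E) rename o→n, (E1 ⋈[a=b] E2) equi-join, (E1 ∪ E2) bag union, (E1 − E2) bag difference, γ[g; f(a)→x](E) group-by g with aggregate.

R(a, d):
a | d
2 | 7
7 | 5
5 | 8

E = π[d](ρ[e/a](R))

Subexpression sizes:
  R → 3
  ρ[e/a](R) → 3
  π[d](ρ[e/a](R)) → 3

|E| = 3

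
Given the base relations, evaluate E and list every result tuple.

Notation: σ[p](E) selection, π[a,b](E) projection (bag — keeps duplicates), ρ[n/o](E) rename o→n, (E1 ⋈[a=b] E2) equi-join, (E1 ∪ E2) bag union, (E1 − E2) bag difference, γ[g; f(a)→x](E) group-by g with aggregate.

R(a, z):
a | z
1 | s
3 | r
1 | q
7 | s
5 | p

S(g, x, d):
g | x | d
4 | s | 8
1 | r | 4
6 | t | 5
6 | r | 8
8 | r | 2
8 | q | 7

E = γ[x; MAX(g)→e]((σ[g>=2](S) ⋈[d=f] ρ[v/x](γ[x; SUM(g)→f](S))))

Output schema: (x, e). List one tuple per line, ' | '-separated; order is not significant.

Stepwise |·|:
  S → 6
  σ[g>=2](S) → 5
  S → 6
  γ[x; SUM(g)→f](S) → 4
  ρ[v/x](γ[x; SUM(g)→f](S)) → 4
  (σ[g>=2](S) ⋈[d=f] ρ[v/x](γ[x; SUM(g)→f](S))) → 2
  γ[x; MAX(g)→e]((σ[g>=2](S) ⋈[d=f] ρ[v/x](γ[x; SUM(g)→f](S)))) → 2

== RESULT ==
x | e
r | 6
s | 4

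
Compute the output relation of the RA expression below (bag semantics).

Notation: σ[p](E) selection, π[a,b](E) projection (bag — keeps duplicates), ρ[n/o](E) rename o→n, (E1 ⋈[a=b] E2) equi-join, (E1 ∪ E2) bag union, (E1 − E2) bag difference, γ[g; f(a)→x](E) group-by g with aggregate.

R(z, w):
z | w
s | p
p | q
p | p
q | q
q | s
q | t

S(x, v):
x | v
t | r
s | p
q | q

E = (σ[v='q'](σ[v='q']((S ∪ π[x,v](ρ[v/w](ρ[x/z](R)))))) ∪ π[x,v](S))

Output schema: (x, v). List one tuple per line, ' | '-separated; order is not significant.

Subexpression sizes:
  S → 3
  R → 6
  ρ[x/z](R) → 6
  ρ[v/w](ρ[x/z](R)) → 6
  π[x,v](ρ[v/w](ρ[x/z](R))) → 6
  (S ∪ π[x,v](ρ[v/w](ρ[x/z](R)))) → 9
  σ[v='q']((S ∪ π[x,v](ρ[v/w](ρ[x/z](R))))) → 3
  σ[v='q'](σ[v='q']((S ∪ π[x,v](ρ[v/w](ρ[x/z](R)))))) → 3
  S → 3
  π[x,v](S) → 3
  (σ[v='q'](σ[v='q']((S ∪ π[x,v](ρ[v/w](ρ[x/z](R)))))) ∪ π[x,v](S)) → 6

== RESULT ==
x | v
p | q
q | q
q | q
q | q
s | p
t | r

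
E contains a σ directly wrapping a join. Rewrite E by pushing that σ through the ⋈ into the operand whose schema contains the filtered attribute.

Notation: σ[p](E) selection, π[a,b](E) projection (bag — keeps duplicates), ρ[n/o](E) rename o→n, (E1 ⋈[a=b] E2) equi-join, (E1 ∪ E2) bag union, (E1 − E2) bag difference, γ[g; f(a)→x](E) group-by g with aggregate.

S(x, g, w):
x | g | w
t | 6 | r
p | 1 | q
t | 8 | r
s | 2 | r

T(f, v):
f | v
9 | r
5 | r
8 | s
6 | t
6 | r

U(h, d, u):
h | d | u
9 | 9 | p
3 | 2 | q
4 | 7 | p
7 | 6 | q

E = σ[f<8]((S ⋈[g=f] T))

σ filters on f, owned by the right side.
E' = (S ⋈[g=f] σ[f<8](T))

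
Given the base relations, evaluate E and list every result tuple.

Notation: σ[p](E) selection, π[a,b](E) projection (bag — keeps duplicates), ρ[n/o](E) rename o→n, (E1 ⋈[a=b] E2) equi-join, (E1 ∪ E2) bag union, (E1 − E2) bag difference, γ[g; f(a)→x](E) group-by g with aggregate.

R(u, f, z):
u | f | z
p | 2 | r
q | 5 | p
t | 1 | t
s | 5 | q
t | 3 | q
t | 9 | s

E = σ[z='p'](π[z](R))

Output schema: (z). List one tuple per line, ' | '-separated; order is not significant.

Subexpression sizes:
  R → 6
  π[z](R) → 6
  σ[z='p'](π[z](R)) → 1

== RESULT ==
z
p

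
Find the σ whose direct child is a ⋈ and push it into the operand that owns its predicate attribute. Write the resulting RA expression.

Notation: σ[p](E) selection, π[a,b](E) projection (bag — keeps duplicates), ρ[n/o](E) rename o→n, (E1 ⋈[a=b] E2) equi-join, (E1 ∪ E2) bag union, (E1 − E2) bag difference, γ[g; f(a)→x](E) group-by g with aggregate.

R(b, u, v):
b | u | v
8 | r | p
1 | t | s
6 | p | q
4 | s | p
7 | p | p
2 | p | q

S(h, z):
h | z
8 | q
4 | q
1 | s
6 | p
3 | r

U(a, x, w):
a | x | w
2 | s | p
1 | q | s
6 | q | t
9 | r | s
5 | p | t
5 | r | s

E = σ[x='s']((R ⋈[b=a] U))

σ filters on x, owned by the right side.
E' = (R ⋈[b=a] σ[x='s'](U))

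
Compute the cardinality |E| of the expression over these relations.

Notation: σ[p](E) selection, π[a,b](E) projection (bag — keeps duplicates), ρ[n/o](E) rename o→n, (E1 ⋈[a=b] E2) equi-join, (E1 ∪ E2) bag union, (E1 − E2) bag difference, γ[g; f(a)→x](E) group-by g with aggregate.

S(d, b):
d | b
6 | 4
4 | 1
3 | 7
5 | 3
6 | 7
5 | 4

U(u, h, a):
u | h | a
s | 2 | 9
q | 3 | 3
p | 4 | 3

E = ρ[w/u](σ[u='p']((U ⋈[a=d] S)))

Per-node cardinality:
  U → 3
  S → 6
  (U ⋈[a=d] S) → 2
  σ[u='p']((U ⋈[a=d] S)) → 1
  ρ[w/u](σ[u='p']((U ⋈[a=d] S))) → 1

|E| = 1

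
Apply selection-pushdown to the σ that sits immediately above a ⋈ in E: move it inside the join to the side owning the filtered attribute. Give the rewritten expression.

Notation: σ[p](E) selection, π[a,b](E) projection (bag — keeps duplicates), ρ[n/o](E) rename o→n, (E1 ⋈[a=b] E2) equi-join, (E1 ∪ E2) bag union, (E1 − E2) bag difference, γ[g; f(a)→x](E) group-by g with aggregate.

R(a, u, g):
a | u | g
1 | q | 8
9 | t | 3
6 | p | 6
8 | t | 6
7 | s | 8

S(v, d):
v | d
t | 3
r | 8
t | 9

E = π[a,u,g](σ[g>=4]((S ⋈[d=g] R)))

σ filters on g, owned by the right side.
E' = π[a,u,g]((S ⋈[d=g] σ[g>=4](R)))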